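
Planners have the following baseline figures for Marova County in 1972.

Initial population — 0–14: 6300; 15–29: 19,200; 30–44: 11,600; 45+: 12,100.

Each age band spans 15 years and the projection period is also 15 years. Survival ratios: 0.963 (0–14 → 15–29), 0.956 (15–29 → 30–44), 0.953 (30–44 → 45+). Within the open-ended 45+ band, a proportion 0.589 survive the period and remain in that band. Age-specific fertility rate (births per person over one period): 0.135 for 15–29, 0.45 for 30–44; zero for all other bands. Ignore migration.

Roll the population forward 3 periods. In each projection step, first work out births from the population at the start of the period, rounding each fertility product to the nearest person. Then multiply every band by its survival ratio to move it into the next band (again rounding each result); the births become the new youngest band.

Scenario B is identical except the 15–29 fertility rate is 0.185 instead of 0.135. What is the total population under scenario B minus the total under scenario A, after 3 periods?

Let group 1 be 0–14 through group 4 = 45+.
[period 1]
Births: 19200 * 0.135 = 2592 ; 11600 * 0.45 = 5220 → 7812
Group 2: 6300 * 0.963 = 6067
Group 3: 19200 * 0.956 = 18355
Group 4: 11600 * 0.953 + 12100 * 0.589 = 11055 + 7127 = 18182
End of period: [7812, 6067, 18355, 18182]
[period 2]
Births: 6067 * 0.135 = 819 ; 18355 * 0.45 = 8260 → 9079
Group 2: 7812 * 0.963 = 7523
Group 3: 6067 * 0.956 = 5800
Group 4: 18355 * 0.953 + 18182 * 0.589 = 17492 + 10709 = 28201
End of period: [9079, 7523, 5800, 28201]
[period 3]
Births: 7523 * 0.135 = 1016 ; 5800 * 0.45 = 2610 → 3626
Group 2: 9079 * 0.963 = 8743
Group 3: 7523 * 0.956 = 7192
Group 4: 5800 * 0.953 + 28201 * 0.589 = 5527 + 16610 = 22137
End of period: [3626, 8743, 7192, 22137]
Scenario A total after 3 periods: 41698
Scenario B projection —
[period 1]
Births: 19200 * 0.185 = 3552 ; 11600 * 0.45 = 5220 → 8772
Group 2: 6300 * 0.963 = 6067
Group 3: 19200 * 0.956 = 18355
Group 4: 11600 * 0.953 + 12100 * 0.589 = 11055 + 7127 = 18182
End of period: [8772, 6067, 18355, 18182]
[period 2]
Births: 6067 * 0.185 = 1122 ; 18355 * 0.45 = 8260 → 9382
Group 2: 8772 * 0.963 = 8447
Group 3: 6067 * 0.956 = 5800
Group 4: 18355 * 0.953 + 18182 * 0.589 = 17492 + 10709 = 28201
End of period: [9382, 8447, 5800, 28201]
[period 3]
Births: 8447 * 0.185 = 1563 ; 5800 * 0.45 = 2610 → 4173
Group 2: 9382 * 0.963 = 9035
Group 3: 8447 * 0.956 = 8075
Group 4: 5800 * 0.953 + 28201 * 0.589 = 5527 + 16610 = 22137
End of period: [4173, 9035, 8075, 22137]
Scenario B total after 3 periods: 43420
Difference B − A = 43420 − 41698 = 1722

1722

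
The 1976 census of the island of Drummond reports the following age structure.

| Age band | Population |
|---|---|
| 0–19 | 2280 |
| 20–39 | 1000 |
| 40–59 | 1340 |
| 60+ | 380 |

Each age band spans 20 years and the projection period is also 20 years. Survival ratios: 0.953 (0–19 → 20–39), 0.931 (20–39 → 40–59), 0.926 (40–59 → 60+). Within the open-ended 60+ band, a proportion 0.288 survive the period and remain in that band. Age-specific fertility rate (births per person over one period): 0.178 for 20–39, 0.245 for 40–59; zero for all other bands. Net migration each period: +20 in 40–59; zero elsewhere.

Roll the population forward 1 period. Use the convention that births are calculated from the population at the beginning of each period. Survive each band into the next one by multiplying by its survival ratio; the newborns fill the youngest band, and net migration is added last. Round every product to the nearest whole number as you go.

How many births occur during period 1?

(Bands numbered youngest = 1 to oldest = 4.)
Period 1.
Births: 1000 * 0.178 = 178, 1340 * 0.245 = 328 → 506
Band 2: 2280 * 0.953 = 2173
Band 3: 1000 * 0.931 = 931
Band 4: 1340 * 0.926 + 380 * 0.288 = 1241 + 109 = 1350
Net migration: Band 3 + 20 → 951
Giving 506 / 2173 / 951 / 1350.

506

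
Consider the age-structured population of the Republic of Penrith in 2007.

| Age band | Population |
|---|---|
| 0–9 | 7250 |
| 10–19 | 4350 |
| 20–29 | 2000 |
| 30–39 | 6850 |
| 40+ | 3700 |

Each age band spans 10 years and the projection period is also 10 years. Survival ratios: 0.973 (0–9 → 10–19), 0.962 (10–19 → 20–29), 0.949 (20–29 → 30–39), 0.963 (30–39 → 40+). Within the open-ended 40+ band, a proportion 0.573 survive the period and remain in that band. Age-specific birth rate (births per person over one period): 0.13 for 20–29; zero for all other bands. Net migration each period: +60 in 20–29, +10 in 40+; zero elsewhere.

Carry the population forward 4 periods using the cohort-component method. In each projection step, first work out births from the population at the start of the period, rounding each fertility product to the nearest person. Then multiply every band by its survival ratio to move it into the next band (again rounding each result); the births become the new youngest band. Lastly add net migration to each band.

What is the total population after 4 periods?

12512

(Bands numbered youngest = 1 to oldest = 5.)
Period 1.
Births: 2000 × 0.13 = 260
Band 2: 7250 × 0.973 = 7054
Band 3: 4350 × 0.962 = 4185
Band 4: 2000 × 0.949 = 1898
Band 5: 6850 × 0.963 + 3700 × 0.573 = 6597 + 2120 = 8717
Net migration: Band 3 + 60 → 4245; Band 5 + 10 → 8727
End of period: [260, 7054, 4245, 1898, 8727]
Period 2.
Births: 4245 × 0.13 = 552
Band 2: 260 × 0.973 = 253
Band 3: 7054 × 0.962 = 6786
Band 4: 4245 × 0.949 = 4029
Band 5: 1898 × 0.963 + 8727 × 0.573 = 1828 + 5001 = 6829
Net migration: Band 3 + 60 → 6846; Band 5 + 10 → 6839
End of period: [552, 253, 6846, 4029, 6839]
Period 3.
Births: 6846 × 0.13 = 890
Band 2: 552 × 0.973 = 537
Band 3: 253 × 0.962 = 243
Band 4: 6846 × 0.949 = 6497
Band 5: 4029 × 0.963 + 6839 × 0.573 = 3880 + 3919 = 7799
Net migration: Band 3 + 60 → 303; Band 5 + 10 → 7809
End of period: [890, 537, 303, 6497, 7809]
Period 4.
Births: 303 × 0.13 = 39
Band 2: 890 × 0.973 = 866
Band 3: 537 × 0.962 = 517
Band 4: 303 × 0.949 = 288
Band 5: 6497 × 0.963 + 7809 × 0.573 = 6257 + 4475 = 10732
Net migration: Band 3 + 60 → 577; Band 5 + 10 → 10742
End of period: [39, 866, 577, 288, 10742]
Total after period 4: 39 + 866 + 577 + 288 + 10742 = 12512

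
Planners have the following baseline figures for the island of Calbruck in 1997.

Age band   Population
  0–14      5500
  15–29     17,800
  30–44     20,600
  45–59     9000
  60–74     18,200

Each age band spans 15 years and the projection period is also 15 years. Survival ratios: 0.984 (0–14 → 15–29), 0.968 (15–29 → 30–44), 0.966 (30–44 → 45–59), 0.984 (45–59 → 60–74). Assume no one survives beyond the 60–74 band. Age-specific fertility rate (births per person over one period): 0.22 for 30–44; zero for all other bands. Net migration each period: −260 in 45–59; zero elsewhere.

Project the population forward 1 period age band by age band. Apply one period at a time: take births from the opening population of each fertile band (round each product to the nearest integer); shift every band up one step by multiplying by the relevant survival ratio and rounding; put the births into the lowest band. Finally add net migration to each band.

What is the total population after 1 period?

(Groups numbered youngest = 1 to oldest = 5.)
After projecting period 1:
Births: 20600 × 0.22 = 4532
Group 2: 5500 × 0.984 = 5412
Group 3: 17800 × 0.968 = 17230
Group 4: 20600 × 0.966 = 19900
Group 5: 9000 × 0.984 = 8856
Net migration: Group 4 − 260 → 19640
Giving 4532 / 5412 / 17230 / 19640 / 8856.
Total after period 1: 4532 + 5412 + 17230 + 19640 + 8856 = 55670

55670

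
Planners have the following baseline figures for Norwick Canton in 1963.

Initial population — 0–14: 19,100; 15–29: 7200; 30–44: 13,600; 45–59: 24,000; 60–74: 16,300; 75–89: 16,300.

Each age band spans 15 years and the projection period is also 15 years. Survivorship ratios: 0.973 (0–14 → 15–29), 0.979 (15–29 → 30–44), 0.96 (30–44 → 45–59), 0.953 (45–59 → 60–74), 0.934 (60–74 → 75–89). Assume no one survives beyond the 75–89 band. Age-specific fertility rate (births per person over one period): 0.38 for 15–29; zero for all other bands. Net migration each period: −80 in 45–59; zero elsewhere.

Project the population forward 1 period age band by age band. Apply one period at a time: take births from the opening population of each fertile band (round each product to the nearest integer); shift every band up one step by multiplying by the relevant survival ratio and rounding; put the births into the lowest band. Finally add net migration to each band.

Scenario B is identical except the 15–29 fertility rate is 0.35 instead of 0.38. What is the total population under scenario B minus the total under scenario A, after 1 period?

Call the bands 1 to 6, youngest first.
— Period 1 —
Births: 7200 × 0.38 = 2736
Band 2: 19100 × 0.973 = 18584
Band 3: 7200 × 0.979 = 7049
Band 4: 13600 × 0.96 = 13056
Band 5: 24000 × 0.953 = 22872
Band 6: 16300 × 0.934 = 15224
Net migration: Band 4 − 80 → 12976
Population now: 0–14=2736, 15–29=18584, 30–44=7049, 45–59=12976, 60–74=22872, 75–89=15224
Scenario A total after 1 period: 79441
Scenario B projection —
— Period 1 —
Births: 7200 × 0.35 = 2520
Band 2: 19100 × 0.973 = 18584
Band 3: 7200 × 0.979 = 7049
Band 4: 13600 × 0.96 = 13056
Band 5: 24000 × 0.953 = 22872
Band 6: 16300 × 0.934 = 15224
Net migration: Band 4 − 80 → 12976
Population now: 0–14=2520, 15–29=18584, 30–44=7049, 45–59=12976, 60–74=22872, 75–89=15224
Scenario B total after 1 period: 79225
Difference B − A = 79225 − 79441 = -216

-216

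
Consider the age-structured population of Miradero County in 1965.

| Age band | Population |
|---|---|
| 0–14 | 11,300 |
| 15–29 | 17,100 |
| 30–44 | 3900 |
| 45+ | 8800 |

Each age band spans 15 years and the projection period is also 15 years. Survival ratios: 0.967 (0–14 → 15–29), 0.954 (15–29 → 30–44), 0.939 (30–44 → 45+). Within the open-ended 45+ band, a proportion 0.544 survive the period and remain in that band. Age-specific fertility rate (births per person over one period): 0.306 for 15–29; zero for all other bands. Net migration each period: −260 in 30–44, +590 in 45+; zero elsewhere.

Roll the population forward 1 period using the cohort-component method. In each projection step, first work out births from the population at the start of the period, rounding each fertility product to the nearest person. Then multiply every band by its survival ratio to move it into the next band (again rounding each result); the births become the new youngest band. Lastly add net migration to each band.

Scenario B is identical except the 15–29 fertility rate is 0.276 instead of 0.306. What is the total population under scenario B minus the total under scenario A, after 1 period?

Numbering the bands 1..4 from youngest to oldest:
After projecting period 1:
Births: 17100 * 0.306 = 5233
Band 2: 11300 * 0.967 = 10927
Band 3: 17100 * 0.954 = 16313
Band 4: 3900 * 0.939 + 8800 * 0.544 = 3662 + 4787 = 8449
Net migration: Band 3 − 260 → 16053; Band 4 + 590 → 9039
Giving 5233 / 10927 / 16053 / 9039.
Scenario A total after 1 period: 41252
Scenario B projection —
After projecting period 1:
Births: 17100 * 0.276 = 4720
Band 2: 11300 * 0.967 = 10927
Band 3: 17100 * 0.954 = 16313
Band 4: 3900 * 0.939 + 8800 * 0.544 = 3662 + 4787 = 8449
Net migration: Band 3 − 260 → 16053; Band 4 + 590 → 9039
Giving 4720 / 10927 / 16053 / 9039.
Scenario B total after 1 period: 40739
Difference B − A = 40739 − 41252 = -513

-513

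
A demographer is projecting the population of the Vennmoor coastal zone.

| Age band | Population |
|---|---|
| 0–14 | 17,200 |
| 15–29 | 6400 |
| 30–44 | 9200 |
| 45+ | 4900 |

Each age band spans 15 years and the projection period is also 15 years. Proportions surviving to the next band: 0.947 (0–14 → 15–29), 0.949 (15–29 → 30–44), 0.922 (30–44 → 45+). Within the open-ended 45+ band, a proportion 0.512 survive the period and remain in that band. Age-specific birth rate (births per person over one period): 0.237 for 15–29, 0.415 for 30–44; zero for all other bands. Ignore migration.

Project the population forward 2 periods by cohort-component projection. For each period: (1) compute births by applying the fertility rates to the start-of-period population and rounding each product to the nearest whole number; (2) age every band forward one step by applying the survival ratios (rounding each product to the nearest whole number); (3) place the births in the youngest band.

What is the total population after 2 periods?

38117

— Period 1 —
Births: 6400 × 0.237 = 1517  |  9200 × 0.415 = 3818 → 5335
15–29: 17200 × 0.947 = 16288
30–44: 6400 × 0.949 = 6074
45+: 9200 × 0.922 + 4900 × 0.512 = 8482 + 2509 = 10991
Population now: 0–14=5335, 15–29=16288, 30–44=6074, 45+=10991
— Period 2 —
Births: 16288 × 0.237 = 3860  |  6074 × 0.415 = 2521 → 6381
15–29: 5335 × 0.947 = 5052
30–44: 16288 × 0.949 = 15457
45+: 6074 × 0.922 + 10991 × 0.512 = 5600 + 5627 = 11227
Population now: 0–14=6381, 15–29=5052, 30–44=15457, 45+=11227
Total after period 2: 6381 + 5052 + 15457 + 11227 = 38117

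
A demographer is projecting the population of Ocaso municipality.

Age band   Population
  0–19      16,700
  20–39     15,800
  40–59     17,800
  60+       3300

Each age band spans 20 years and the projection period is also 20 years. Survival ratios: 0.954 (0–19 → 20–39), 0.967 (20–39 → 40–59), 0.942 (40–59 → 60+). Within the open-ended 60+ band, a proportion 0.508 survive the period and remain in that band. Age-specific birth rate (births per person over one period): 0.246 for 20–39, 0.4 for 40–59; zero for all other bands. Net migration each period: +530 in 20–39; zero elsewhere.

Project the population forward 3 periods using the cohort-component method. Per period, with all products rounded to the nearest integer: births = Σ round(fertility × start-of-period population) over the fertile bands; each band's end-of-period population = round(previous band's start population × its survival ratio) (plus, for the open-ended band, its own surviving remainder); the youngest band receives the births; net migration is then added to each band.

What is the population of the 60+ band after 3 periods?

27068

[period 1]
Births: 15800 × 0.246 = 3887, 17800 × 0.4 = 7120 → total 11007
20–39: 16700 × 0.954 = 15932
40–59: 15800 × 0.967 = 15279
60+: 17800 × 0.942 + 3300 × 0.508 = 16768 + 1676 = 18444
Net migration: 20–39 + 530 → 16462
→ [11007, 16462, 15279, 18444]
[period 2]
Births: 16462 × 0.246 = 4050, 15279 × 0.4 = 6112 → total 10162
20–39: 11007 × 0.954 = 10501
40–59: 16462 × 0.967 = 15919
60+: 15279 × 0.942 + 18444 × 0.508 = 14393 + 9370 = 23763
Net migration: 20–39 + 530 → 11031
→ [10162, 11031, 15919, 23763]
[period 3]
Births: 11031 × 0.246 = 2714, 15919 × 0.4 = 6368 → total 9082
20–39: 10162 × 0.954 = 9695
40–59: 11031 × 0.967 = 10667
60+: 15919 × 0.942 + 23763 × 0.508 = 14996 + 12072 = 27068
Net migration: 20–39 + 530 → 10225
→ [9082, 10225, 10667, 27068]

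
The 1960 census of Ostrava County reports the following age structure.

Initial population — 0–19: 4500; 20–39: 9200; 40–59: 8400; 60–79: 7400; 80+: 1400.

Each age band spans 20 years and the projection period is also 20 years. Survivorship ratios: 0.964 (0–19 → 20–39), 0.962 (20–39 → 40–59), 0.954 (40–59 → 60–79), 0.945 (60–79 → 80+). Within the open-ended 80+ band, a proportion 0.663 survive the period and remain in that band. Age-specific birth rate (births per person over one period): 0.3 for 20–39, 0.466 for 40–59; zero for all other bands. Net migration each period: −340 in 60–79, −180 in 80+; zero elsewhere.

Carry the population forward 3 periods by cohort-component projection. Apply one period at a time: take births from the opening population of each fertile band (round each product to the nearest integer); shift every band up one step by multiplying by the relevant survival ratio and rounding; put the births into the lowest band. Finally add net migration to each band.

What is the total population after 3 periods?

34504

Numbering the groups 1..5 from youngest to oldest:
— Period 1 —
Births: 9200 × 0.3 = 2760, 8400 × 0.466 = 3914 — total 6674
Group 2: 4500 × 0.964 = 4338
Group 3: 9200 × 0.962 = 8850
Group 4: 8400 × 0.954 = 8014
Group 5: 7400 × 0.945 + 1400 × 0.663 = 6993 + 928 = 7921
Net migration: Group 4 − 340 → 7674; Group 5 − 180 → 7741
→ [6674, 4338, 8850, 7674, 7741]
— Period 2 —
Births: 4338 × 0.3 = 1301, 8850 × 0.466 = 4124 — total 5425
Group 2: 6674 × 0.964 = 6434
Group 3: 4338 × 0.962 = 4173
Group 4: 8850 × 0.954 = 8443
Group 5: 7674 × 0.945 + 7741 × 0.663 = 7252 + 5132 = 12384
Net migration: Group 4 − 340 → 8103; Group 5 − 180 → 12204
→ [5425, 6434, 4173, 8103, 12204]
— Period 3 —
Births: 6434 × 0.3 = 1930, 4173 × 0.466 = 1945 — total 3875
Group 2: 5425 × 0.964 = 5230
Group 3: 6434 × 0.962 = 6190
Group 4: 4173 × 0.954 = 3981
Group 5: 8103 × 0.945 + 12204 × 0.663 = 7657 + 8091 = 15748
Net migration: Group 4 − 340 → 3641; Group 5 − 180 → 15568
→ [3875, 5230, 6190, 3641, 15568]
Total after period 3: 3875 + 5230 + 6190 + 3641 + 15568 = 34504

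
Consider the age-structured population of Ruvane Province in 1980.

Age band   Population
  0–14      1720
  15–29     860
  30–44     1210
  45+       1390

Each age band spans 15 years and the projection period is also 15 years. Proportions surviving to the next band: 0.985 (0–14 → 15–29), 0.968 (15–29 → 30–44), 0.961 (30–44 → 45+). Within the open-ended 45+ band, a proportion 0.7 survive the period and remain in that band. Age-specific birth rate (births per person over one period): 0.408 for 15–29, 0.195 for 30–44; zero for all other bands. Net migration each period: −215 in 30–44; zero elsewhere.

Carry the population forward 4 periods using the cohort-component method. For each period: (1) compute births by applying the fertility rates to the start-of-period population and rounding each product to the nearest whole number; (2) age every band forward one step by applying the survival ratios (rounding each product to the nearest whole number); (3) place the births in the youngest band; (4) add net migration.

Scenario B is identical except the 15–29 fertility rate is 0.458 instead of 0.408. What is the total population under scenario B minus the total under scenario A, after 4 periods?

Call the bands 1 to 4, youngest first.
— Period 1 —
Births: 860 × 0.408 = 351, 1210 × 0.195 = 236 → total 587
Band 2: 1720 × 0.985 = 1694
Band 3: 860 × 0.968 = 832
Band 4: 1210 × 0.961 + 1390 × 0.7 = 1163 + 973 = 2136
Net migration: Band 3 − 215 → 617
Giving 587 / 1694 / 617 / 2136.
— Period 2 —
Births: 1694 × 0.408 = 691, 617 × 0.195 = 120 → total 811
Band 2: 587 × 0.985 = 578
Band 3: 1694 × 0.968 = 1640
Band 4: 617 × 0.961 + 2136 × 0.7 = 593 + 1495 = 2088
Net migration: Band 3 − 215 → 1425
Giving 811 / 578 / 1425 / 2088.
— Period 3 —
Births: 578 × 0.408 = 236, 1425 × 0.195 = 278 → total 514
Band 2: 811 × 0.985 = 799
Band 3: 578 × 0.968 = 560
Band 4: 1425 × 0.961 + 2088 × 0.7 = 1369 + 1462 = 2831
Net migration: Band 3 − 215 → 345
Giving 514 / 799 / 345 / 2831.
— Period 4 —
Births: 799 × 0.408 = 326, 345 × 0.195 = 67 → total 393
Band 2: 514 × 0.985 = 506
Band 3: 799 × 0.968 = 773
Band 4: 345 × 0.961 + 2831 × 0.7 = 332 + 1982 = 2314
Net migration: Band 3 − 215 → 558
Giving 393 / 506 / 558 / 2314.
Scenario A total after 4 periods: 3771
Scenario B projection —
— Period 1 —
Births: 860 × 0.458 = 394, 1210 × 0.195 = 236 → total 630
Band 2: 1720 × 0.985 = 1694
Band 3: 860 × 0.968 = 832
Band 4: 1210 × 0.961 + 1390 × 0.7 = 1163 + 973 = 2136
Net migration: Band 3 − 215 → 617
Giving 630 / 1694 / 617 / 2136.
— Period 2 —
Births: 1694 × 0.458 = 776, 617 × 0.195 = 120 → total 896
Band 2: 630 × 0.985 = 621
Band 3: 1694 × 0.968 = 1640
Band 4: 617 × 0.961 + 2136 × 0.7 = 593 + 1495 = 2088
Net migration: Band 3 − 215 → 1425
Giving 896 / 621 / 1425 / 2088.
— Period 3 —
Births: 621 × 0.458 = 284, 1425 × 0.195 = 278 → total 562
Band 2: 896 × 0.985 = 883
Band 3: 621 × 0.968 = 601
Band 4: 1425 × 0.961 + 2088 × 0.7 = 1369 + 1462 = 2831
Net migration: Band 3 − 215 → 386
Giving 562 / 883 / 386 / 2831.
— Period 4 —
Births: 883 × 0.458 = 404, 386 × 0.195 = 75 → total 479
Band 2: 562 × 0.985 = 554
Band 3: 883 × 0.968 = 855
Band 4: 386 × 0.961 + 2831 × 0.7 = 371 + 1982 = 2353
Net migration: Band 3 − 215 → 640
Giving 479 / 554 / 640 / 2353.
Scenario B total after 4 periods: 4026
Difference B − A = 4026 − 3771 = 255

255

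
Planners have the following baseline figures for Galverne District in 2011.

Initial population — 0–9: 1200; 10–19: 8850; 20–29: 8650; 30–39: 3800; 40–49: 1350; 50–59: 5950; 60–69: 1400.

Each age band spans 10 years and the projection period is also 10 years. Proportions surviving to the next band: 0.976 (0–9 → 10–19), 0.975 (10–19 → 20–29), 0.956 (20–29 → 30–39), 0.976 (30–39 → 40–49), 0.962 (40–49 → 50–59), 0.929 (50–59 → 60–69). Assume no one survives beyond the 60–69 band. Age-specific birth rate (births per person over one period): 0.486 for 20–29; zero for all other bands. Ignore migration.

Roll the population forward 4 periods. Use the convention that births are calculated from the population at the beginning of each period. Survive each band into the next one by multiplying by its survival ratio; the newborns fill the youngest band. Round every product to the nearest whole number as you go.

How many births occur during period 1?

4204

Numbering the groups 1..7 from youngest to oldest:
— Period 1 —
Births: 8650 × 0.486 = 4204
Group 2: 1200 × 0.976 = 1171
Group 3: 8850 × 0.975 = 8629
Group 4: 8650 × 0.956 = 8269
Group 5: 3800 × 0.976 = 3709
Group 6: 1350 × 0.962 = 1299
Group 7: 5950 × 0.929 = 5528
Giving 4204 / 1171 / 8629 / 8269 / 3709 / 1299 / 5528.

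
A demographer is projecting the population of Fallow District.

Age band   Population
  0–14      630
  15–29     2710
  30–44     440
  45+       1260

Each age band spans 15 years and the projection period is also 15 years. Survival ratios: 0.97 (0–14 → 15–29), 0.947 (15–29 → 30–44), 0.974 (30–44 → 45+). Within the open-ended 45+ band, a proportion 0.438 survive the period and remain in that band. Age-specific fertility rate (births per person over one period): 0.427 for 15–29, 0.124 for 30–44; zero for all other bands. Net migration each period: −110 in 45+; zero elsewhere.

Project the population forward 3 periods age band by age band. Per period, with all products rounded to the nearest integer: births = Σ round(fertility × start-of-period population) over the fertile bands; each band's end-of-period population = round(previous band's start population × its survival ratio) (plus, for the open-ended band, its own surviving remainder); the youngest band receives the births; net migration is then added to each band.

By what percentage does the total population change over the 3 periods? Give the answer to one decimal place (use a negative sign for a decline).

— Period 1 —
Births: 2710 * 0.427 = 1157, 440 * 0.124 = 55 ⇒ total 1212
15–29: 630 * 0.97 = 611
30–44: 2710 * 0.947 = 2566
45+: 440 * 0.974 + 1260 * 0.438 = 429 + 552 = 981
Net migration: 45+ − 110 → 871
End of period: [1212, 611, 2566, 871]
— Period 2 —
Births: 611 * 0.427 = 261, 2566 * 0.124 = 318 ⇒ total 579
15–29: 1212 * 0.97 = 1176
30–44: 611 * 0.947 = 579
45+: 2566 * 0.974 + 871 * 0.438 = 2499 + 381 = 2880
Net migration: 45+ − 110 → 2770
End of period: [579, 1176, 579, 2770]
— Period 3 —
Births: 1176 * 0.427 = 502, 579 * 0.124 = 72 ⇒ total 574
15–29: 579 * 0.97 = 562
30–44: 1176 * 0.947 = 1114
45+: 579 * 0.974 + 2770 * 0.438 = 564 + 1213 = 1777
Net migration: 45+ − 110 → 1667
End of period: [574, 562, 1114, 1667]
Total: 5040 → 3917; change = -1123; percentage change = -22.3%

-22.3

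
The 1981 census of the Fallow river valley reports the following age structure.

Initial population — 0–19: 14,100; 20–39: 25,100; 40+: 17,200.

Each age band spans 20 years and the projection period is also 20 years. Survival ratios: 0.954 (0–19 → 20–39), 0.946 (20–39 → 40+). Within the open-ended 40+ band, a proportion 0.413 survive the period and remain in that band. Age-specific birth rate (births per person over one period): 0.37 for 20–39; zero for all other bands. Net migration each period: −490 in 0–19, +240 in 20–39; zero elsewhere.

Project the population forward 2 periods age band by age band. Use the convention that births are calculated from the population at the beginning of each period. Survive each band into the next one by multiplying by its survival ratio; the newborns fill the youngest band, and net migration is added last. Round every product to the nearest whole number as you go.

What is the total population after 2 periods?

Period 1.
Births: 25100 * 0.37 = 9287
20–39: 14100 * 0.954 = 13451
40+: 25100 * 0.946 + 17200 * 0.413 = 23745 + 7104 = 30849
Net migration: 0–19 − 490 → 8797; 20–39 + 240 → 13691
Population now: 0–19=8797, 20–39=13691, 40+=30849
Period 2.
Births: 13691 * 0.37 = 5066
20–39: 8797 * 0.954 = 8392
40+: 13691 * 0.946 + 30849 * 0.413 = 12952 + 12741 = 25693
Net migration: 0–19 − 490 → 4576; 20–39 + 240 → 8632
Population now: 0–19=4576, 20–39=8632, 40+=25693
Total after period 2: 4576 + 8632 + 25693 = 38901

38901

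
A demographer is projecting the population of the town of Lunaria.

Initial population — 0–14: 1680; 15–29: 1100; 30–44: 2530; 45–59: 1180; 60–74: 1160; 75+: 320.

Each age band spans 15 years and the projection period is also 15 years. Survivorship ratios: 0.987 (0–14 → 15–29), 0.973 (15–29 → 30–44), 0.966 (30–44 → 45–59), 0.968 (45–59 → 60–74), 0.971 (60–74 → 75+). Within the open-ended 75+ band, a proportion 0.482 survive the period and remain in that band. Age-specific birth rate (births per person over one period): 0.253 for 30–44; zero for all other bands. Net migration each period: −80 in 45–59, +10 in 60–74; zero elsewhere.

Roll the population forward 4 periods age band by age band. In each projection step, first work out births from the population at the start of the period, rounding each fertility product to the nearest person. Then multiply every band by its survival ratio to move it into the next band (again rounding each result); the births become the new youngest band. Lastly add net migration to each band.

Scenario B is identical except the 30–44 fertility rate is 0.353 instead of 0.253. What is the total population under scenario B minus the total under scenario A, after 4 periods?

643

Period 1:
Births: 2530 * 0.253 = 640
15–29: 1680 * 0.987 = 1658
30–44: 1100 * 0.973 = 1070
45–59: 2530 * 0.966 = 2444
60–74: 1180 * 0.968 = 1142
75+: 1160 * 0.971 + 320 * 0.482 = 1126 + 154 = 1280
Net migration: 45–59 − 80 → 2364; 60–74 + 10 → 1152
End of period: [640, 1658, 1070, 2364, 1152, 1280]
Period 2:
Births: 1070 * 0.253 = 271
15–29: 640 * 0.987 = 632
30–44: 1658 * 0.973 = 1613
45–59: 1070 * 0.966 = 1034
60–74: 2364 * 0.968 = 2288
75+: 1152 * 0.971 + 1280 * 0.482 = 1119 + 617 = 1736
Net migration: 45–59 − 80 → 954; 60–74 + 10 → 2298
End of period: [271, 632, 1613, 954, 2298, 1736]
Period 3:
Births: 1613 * 0.253 = 408
15–29: 271 * 0.987 = 267
30–44: 632 * 0.973 = 615
45–59: 1613 * 0.966 = 1558
60–74: 954 * 0.968 = 923
75+: 2298 * 0.971 + 1736 * 0.482 = 2231 + 837 = 3068
Net migration: 45–59 − 80 → 1478; 60–74 + 10 → 933
End of period: [408, 267, 615, 1478, 933, 3068]
Period 4:
Births: 615 * 0.253 = 156
15–29: 408 * 0.987 = 403
30–44: 267 * 0.973 = 260
45–59: 615 * 0.966 = 594
60–74: 1478 * 0.968 = 1431
75+: 933 * 0.971 + 3068 * 0.482 = 906 + 1479 = 2385
Net migration: 45–59 − 80 → 514; 60–74 + 10 → 1441
End of period: [156, 403, 260, 514, 1441, 2385]
Scenario A total after 4 periods: 5159
Scenario B projection —
Period 1:
Births: 2530 * 0.353 = 893
15–29: 1680 * 0.987 = 1658
30–44: 1100 * 0.973 = 1070
45–59: 2530 * 0.966 = 2444
60–74: 1180 * 0.968 = 1142
75+: 1160 * 0.971 + 320 * 0.482 = 1126 + 154 = 1280
Net migration: 45–59 − 80 → 2364; 60–74 + 10 → 1152
End of period: [893, 1658, 1070, 2364, 1152, 1280]
Period 2:
Births: 1070 * 0.353 = 378
15–29: 893 * 0.987 = 881
30–44: 1658 * 0.973 = 1613
45–59: 1070 * 0.966 = 1034
60–74: 2364 * 0.968 = 2288
75+: 1152 * 0.971 + 1280 * 0.482 = 1119 + 617 = 1736
Net migration: 45–59 − 80 → 954; 60–74 + 10 → 2298
End of period: [378, 881, 1613, 954, 2298, 1736]
Period 3:
Births: 1613 * 0.353 = 569
15–29: 378 * 0.987 = 373
30–44: 881 * 0.973 = 857
45–59: 1613 * 0.966 = 1558
60–74: 954 * 0.968 = 923
75+: 2298 * 0.971 + 1736 * 0.482 = 2231 + 837 = 3068
Net migration: 45–59 − 80 → 1478; 60–74 + 10 → 933
End of period: [569, 373, 857, 1478, 933, 3068]
Period 4:
Births: 857 * 0.353 = 303
15–29: 569 * 0.987 = 562
30–44: 373 * 0.973 = 363
45–59: 857 * 0.966 = 828
60–74: 1478 * 0.968 = 1431
75+: 933 * 0.971 + 3068 * 0.482 = 906 + 1479 = 2385
Net migration: 45–59 − 80 → 748; 60–74 + 10 → 1441
End of period: [303, 562, 363, 748, 1441, 2385]
Scenario B total after 4 periods: 5802
Difference B − A = 5802 − 5159 = 643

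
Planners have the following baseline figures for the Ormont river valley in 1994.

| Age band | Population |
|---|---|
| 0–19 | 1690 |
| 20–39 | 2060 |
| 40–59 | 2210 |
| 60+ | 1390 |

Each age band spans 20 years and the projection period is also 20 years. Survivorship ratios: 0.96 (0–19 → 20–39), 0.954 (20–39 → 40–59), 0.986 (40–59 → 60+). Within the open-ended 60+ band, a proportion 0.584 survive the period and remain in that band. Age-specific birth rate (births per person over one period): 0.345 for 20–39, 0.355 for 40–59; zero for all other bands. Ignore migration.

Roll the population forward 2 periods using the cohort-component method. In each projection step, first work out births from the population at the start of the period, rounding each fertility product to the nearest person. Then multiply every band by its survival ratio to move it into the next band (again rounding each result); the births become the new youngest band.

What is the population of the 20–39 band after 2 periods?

Let band 1 be 0–19 through band 4 = 60+.
After projecting period 1:
Births: 2060 * 0.345 = 711 ; 2210 * 0.355 = 785 → total 1496
Band 2: 1690 * 0.96 = 1622
Band 3: 2060 * 0.954 = 1965
Band 4: 2210 * 0.986 + 1390 * 0.584 = 2179 + 812 = 2991
End of period: [1496, 1622, 1965, 2991]
After projecting period 2:
Births: 1622 * 0.345 = 560 ; 1965 * 0.355 = 698 → total 1258
Band 2: 1496 * 0.96 = 1436
Band 3: 1622 * 0.954 = 1547
Band 4: 1965 * 0.986 + 2991 * 0.584 = 1937 + 1747 = 3684
End of period: [1258, 1436, 1547, 3684]

1436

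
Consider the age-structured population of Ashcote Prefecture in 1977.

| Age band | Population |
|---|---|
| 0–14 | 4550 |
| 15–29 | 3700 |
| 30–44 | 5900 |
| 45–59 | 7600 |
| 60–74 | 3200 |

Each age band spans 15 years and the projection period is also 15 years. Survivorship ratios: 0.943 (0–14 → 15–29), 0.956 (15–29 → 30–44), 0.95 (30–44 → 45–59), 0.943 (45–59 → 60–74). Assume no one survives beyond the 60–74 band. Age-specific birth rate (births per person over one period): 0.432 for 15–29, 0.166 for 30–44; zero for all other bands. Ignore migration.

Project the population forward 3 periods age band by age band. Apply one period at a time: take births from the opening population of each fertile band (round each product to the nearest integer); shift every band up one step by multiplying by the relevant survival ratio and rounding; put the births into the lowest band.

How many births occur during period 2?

Call the bands 1 to 5, youngest first.
Period 1.
Births: 3700 × 0.432 = 1598  |  5900 × 0.166 = 979 — total 2577
Band 2: 4550 × 0.943 = 4291
Band 3: 3700 × 0.956 = 3537
Band 4: 5900 × 0.95 = 5605
Band 5: 7600 × 0.943 = 7167
→ [2577, 4291, 3537, 5605, 7167]
Period 2.
Births: 4291 × 0.432 = 1854  |  3537 × 0.166 = 587 — total 2441
Band 2: 2577 × 0.943 = 2430
Band 3: 4291 × 0.956 = 4102
Band 4: 3537 × 0.95 = 3360
Band 5: 5605 × 0.943 = 5286
→ [2441, 2430, 4102, 3360, 5286]

2441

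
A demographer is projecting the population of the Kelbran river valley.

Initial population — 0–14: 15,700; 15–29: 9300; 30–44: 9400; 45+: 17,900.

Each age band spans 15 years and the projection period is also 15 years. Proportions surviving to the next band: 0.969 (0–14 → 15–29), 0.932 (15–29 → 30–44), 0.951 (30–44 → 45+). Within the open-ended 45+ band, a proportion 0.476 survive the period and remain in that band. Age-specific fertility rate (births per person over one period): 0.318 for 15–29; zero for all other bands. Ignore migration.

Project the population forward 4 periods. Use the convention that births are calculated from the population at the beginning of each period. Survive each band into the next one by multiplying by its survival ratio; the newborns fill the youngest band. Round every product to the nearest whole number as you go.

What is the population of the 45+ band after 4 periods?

12708

Let group 1 be 0–14 through group 4 = 45+.
— Period 1 —
Births: 9300 × 0.318 = 2957
Group 2: 15700 × 0.969 = 15213
Group 3: 9300 × 0.932 = 8668
Group 4: 9400 × 0.951 + 17900 × 0.476 = 8939 + 8520 = 17459
Giving 2957 / 15213 / 8668 / 17459.
— Period 2 —
Births: 15213 × 0.318 = 4838
Group 2: 2957 × 0.969 = 2865
Group 3: 15213 × 0.932 = 14179
Group 4: 8668 × 0.951 + 17459 × 0.476 = 8243 + 8310 = 16553
Giving 4838 / 2865 / 14179 / 16553.
— Period 3 —
Births: 2865 × 0.318 = 911
Group 2: 4838 × 0.969 = 4688
Group 3: 2865 × 0.932 = 2670
Group 4: 14179 × 0.951 + 16553 × 0.476 = 13484 + 7879 = 21363
Giving 911 / 4688 / 2670 / 21363.
— Period 4 —
Births: 4688 × 0.318 = 1491
Group 2: 911 × 0.969 = 883
Group 3: 4688 × 0.932 = 4369
Group 4: 2670 × 0.951 + 21363 × 0.476 = 2539 + 10169 = 12708
Giving 1491 / 883 / 4369 / 12708.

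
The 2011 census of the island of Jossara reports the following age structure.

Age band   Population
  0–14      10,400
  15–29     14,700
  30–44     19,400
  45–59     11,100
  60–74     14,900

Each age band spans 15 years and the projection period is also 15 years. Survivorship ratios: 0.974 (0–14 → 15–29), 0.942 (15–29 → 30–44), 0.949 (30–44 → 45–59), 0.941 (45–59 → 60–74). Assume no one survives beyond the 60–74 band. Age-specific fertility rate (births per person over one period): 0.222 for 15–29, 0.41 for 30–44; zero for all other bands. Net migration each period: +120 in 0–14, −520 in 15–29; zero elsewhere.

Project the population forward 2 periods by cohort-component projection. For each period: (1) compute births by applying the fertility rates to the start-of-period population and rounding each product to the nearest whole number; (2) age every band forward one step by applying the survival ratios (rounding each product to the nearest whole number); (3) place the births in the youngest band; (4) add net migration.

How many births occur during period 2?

Call the groups 1 to 5, youngest first.
Period 1:
Births: 14700 × 0.222 = 3263, 19400 × 0.41 = 7954 — total 11217
Group 2: 10400 × 0.974 = 10130
Group 3: 14700 × 0.942 = 13847
Group 4: 19400 × 0.949 = 18411
Group 5: 11100 × 0.941 = 10445
Net migration: Group 1 + 120 → 11337; Group 2 − 520 → 9610
Population now: 0–14=11337, 15–29=9610, 30–44=13847, 45–59=18411, 60–74=10445
Period 2:
Births: 9610 × 0.222 = 2133, 13847 × 0.41 = 5677 — total 7810
Group 2: 11337 × 0.974 = 11042
Group 3: 9610 × 0.942 = 9053
Group 4: 13847 × 0.949 = 13141
Group 5: 18411 × 0.941 = 17325
Net migration: Group 1 + 120 → 7930; Group 2 − 520 → 10522
Population now: 0–14=7930, 15–29=10522, 30–44=9053, 45–59=13141, 60–74=17325

7810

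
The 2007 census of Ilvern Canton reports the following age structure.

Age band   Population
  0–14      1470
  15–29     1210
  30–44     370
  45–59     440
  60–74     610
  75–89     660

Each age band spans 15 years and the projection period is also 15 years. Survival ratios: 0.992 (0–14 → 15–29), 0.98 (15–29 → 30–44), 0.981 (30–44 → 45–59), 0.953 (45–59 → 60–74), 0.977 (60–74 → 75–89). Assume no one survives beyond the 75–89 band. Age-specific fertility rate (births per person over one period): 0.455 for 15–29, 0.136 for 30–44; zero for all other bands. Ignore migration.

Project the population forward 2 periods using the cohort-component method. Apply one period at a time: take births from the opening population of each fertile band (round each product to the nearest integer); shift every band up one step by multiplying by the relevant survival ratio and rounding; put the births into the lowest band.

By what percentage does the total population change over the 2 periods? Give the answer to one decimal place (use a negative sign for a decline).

Numbering the groups 1..6 from youngest to oldest:
Period 1.
Births: 1210 × 0.455 = 551 ; 370 × 0.136 = 50 → 601
Group 2: 1470 × 0.992 = 1458
Group 3: 1210 × 0.98 = 1186
Group 4: 370 × 0.981 = 363
Group 5: 440 × 0.953 = 419
Group 6: 610 × 0.977 = 596
End of period: [601, 1458, 1186, 363, 419, 596]
Period 2.
Births: 1458 × 0.455 = 663 ; 1186 × 0.136 = 161 → 824
Group 2: 601 × 0.992 = 596
Group 3: 1458 × 0.98 = 1429
Group 4: 1186 × 0.981 = 1163
Group 5: 363 × 0.953 = 346
Group 6: 419 × 0.977 = 409
End of period: [824, 596, 1429, 1163, 346, 409]
Total: 4760 → 4767; change = 7; percentage change = 0.1%

0.1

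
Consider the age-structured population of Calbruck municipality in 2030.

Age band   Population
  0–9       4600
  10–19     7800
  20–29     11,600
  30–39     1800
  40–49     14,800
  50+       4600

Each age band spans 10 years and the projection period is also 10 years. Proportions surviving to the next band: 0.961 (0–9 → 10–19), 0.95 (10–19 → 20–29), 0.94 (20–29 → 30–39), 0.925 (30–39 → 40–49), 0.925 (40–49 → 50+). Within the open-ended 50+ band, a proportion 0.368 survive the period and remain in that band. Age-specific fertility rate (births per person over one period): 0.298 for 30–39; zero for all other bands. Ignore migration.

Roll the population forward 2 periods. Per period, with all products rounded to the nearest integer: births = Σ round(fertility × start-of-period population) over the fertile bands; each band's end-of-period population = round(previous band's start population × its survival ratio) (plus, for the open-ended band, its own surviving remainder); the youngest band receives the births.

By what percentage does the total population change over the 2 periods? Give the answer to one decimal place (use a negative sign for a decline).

-28.7

[period 1]
Births: 1800 * 0.298 = 536
10–19: 4600 * 0.961 = 4421
20–29: 7800 * 0.95 = 7410
30–39: 11600 * 0.94 = 10904
40–49: 1800 * 0.925 = 1665
50+: 14800 * 0.925 + 4600 * 0.368 = 13690 + 1693 = 15383
Giving 536 / 4421 / 7410 / 10904 / 1665 / 15383.
[period 2]
Births: 10904 * 0.298 = 3249
10–19: 536 * 0.961 = 515
20–29: 4421 * 0.95 = 4200
30–39: 7410 * 0.94 = 6965
40–49: 10904 * 0.925 = 10086
50+: 1665 * 0.925 + 15383 * 0.368 = 1540 + 5661 = 7201
Giving 3249 / 515 / 4200 / 6965 / 10086 / 7201.
Total: 45200 → 32216; change = -12984; percentage change = -28.7%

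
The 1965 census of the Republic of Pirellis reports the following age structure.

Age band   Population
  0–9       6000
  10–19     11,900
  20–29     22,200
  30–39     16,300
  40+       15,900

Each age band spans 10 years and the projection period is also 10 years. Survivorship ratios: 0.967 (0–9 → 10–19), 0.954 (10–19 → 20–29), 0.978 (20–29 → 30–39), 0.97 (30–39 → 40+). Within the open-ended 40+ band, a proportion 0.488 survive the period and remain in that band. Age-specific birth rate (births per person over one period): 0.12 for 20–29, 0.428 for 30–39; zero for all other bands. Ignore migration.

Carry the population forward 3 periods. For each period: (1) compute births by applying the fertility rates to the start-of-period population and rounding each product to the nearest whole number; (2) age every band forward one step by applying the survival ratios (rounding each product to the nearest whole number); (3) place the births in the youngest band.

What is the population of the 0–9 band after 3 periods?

5416

Numbering the bands 1..5 from youngest to oldest:
After projecting period 1:
Births: 22200 × 0.12 = 2664  |  16300 × 0.428 = 6976 ⇒ total 9640
Band 2: 6000 × 0.967 = 5802
Band 3: 11900 × 0.954 = 11353
Band 4: 22200 × 0.978 = 21712
Band 5: 16300 × 0.97 + 15900 × 0.488 = 15811 + 7759 = 23570
Population now: 0–9=9640, 10–19=5802, 20–29=11353, 30–39=21712, 40+=23570
After projecting period 2:
Births: 11353 × 0.12 = 1362  |  21712 × 0.428 = 9293 ⇒ total 10655
Band 2: 9640 × 0.967 = 9322
Band 3: 5802 × 0.954 = 5535
Band 4: 11353 × 0.978 = 11103
Band 5: 21712 × 0.97 + 23570 × 0.488 = 21061 + 11502 = 32563
Population now: 0–9=10655, 10–19=9322, 20–29=5535, 30–39=11103, 40+=32563
After projecting period 3:
Births: 5535 × 0.12 = 664  |  11103 × 0.428 = 4752 ⇒ total 5416
Band 2: 10655 × 0.967 = 10303
Band 3: 9322 × 0.954 = 8893
Band 4: 5535 × 0.978 = 5413
Band 5: 11103 × 0.97 + 32563 × 0.488 = 10770 + 15891 = 26661
Population now: 0–9=5416, 10–19=10303, 20–29=8893, 30–39=5413, 40+=26661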